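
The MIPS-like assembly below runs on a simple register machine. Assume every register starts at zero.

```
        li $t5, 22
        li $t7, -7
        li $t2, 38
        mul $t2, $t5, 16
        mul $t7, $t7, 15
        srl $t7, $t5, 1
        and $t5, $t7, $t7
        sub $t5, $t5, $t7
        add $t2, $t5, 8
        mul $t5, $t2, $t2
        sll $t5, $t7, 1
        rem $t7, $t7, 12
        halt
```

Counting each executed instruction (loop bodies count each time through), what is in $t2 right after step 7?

352

after li $t5, 22: $t5=22
after li $t7, -7: $t7=-7
after li $t2, 38: $t2=38
after mul $t2, $t5, 16: $t2=22*16=352
after mul $t7, $t7, 15: $t7=(-7)*15=-105
after srl $t7, $t5, 1: $t7=22>>1=11
after and $t5, $t7, $t7: $t5=11&11=11
After step 7: $t2 = 352.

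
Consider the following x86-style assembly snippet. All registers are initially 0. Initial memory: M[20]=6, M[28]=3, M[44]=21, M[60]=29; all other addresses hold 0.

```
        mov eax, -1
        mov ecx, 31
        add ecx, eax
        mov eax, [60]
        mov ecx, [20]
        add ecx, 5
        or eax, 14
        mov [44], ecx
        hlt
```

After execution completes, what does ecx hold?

mov eax, -1 → eax=-1
mov ecx, 31 → ecx=31
add ecx, eax → ecx=31+(-1)=30
mov eax, [60] → eax=M[60]=29
mov ecx, [20] → ecx=M[20]=6
add ecx, 5 → ecx=6+5=11
or eax, 14 → eax=29|14=31
mov [44], ecx → M[44]=11
halt.

11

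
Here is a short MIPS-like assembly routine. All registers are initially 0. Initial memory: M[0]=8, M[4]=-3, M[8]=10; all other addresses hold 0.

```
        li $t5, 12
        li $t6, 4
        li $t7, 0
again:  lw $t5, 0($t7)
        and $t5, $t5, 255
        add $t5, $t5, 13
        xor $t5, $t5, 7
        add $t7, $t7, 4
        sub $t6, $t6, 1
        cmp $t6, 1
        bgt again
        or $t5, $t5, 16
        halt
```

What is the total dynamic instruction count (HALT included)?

29

$t5=12
$t6=4
$t7=0
$t5=M[0]=8
$t5=8&255=8
$t5=8+13=21
$t5=21^7=18
$t7=0+4=4
$t6=4-1=3
cmp $t6, 1  (cmp 3,1)
bgt again: taken
$t5=M[4]=-3
$t5=(-3)&255=253
$t5=253+13=266
$t5=266^7=269
$t7=4+4=8
$t6=3-1=2
cmp $t6, 1  (cmp 2,1)
bgt again: taken
$t5=M[8]=10
$t5=10&255=10
$t5=10+13=23
$t5=23^7=16
$t7=8+4=12
$t6=2-1=1
cmp $t6, 1  (cmp 1,1)
bgt again: not taken
$t5=16|16=16
halt.
Total executed instructions: 29.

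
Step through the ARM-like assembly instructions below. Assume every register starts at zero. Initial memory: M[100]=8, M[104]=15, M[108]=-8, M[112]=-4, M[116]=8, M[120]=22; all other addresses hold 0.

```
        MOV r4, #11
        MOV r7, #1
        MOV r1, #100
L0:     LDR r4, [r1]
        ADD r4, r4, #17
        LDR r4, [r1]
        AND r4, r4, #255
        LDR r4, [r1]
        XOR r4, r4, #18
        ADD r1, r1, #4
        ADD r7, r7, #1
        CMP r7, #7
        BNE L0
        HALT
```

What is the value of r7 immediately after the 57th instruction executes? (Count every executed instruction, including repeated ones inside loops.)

6

r4=11
r7=1
r1=100
r4=M[100]=8
r4=8+17=25
r4=M[100]=8
r4=8&255=8
r4=M[100]=8
r4=8^18=26
r1=100+4=104
r7=1+1=2
CMP r7, #7  (cmp 2,7)
BNE L0: taken
r4=M[104]=15
r4=15+17=32
r4=M[104]=15
r4=15&255=15
r4=M[104]=15
r4=15^18=29
r1=104+4=108
r7=2+1=3
CMP r7, #7  (cmp 3,7)
BNE L0: taken
r4=M[108]=-8
r4=(-8)+17=9
r4=M[108]=-8
r4=(-8)&255=248
r4=M[108]=-8
r4=(-8)^18=-22
r1=108+4=112
r7=3+1=4
CMP r7, #7  (cmp 4,7)
BNE L0: taken
r4=M[112]=-4
r4=(-4)+17=13
r4=M[112]=-4
r4=(-4)&255=252
r4=M[112]=-4
r4=(-4)^18=-18
r1=112+4=116
r7=4+1=5
CMP r7, #7  (cmp 5,7)
BNE L0: taken
r4=M[116]=8
r4=8+17=25
r4=M[116]=8
r4=8&255=8
r4=M[116]=8
r4=8^18=26
r1=116+4=120
r7=5+1=6
CMP r7, #7  (cmp 6,7)
BNE L0: taken
r4=M[120]=22
r4=22+17=39
r4=M[120]=22
r4=22&255=22
After step 57: r7 = 6.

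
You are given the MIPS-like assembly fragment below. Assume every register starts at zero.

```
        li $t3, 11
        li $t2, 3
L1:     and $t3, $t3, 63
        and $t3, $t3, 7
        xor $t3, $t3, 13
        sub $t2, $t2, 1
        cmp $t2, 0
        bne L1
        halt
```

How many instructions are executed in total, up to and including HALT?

li $t3, 11 → $t3=11
li $t2, 3 → $t2=3
and $t3, $t3, 63 → $t3=11&63=11
and $t3, $t3, 7 → $t3=11&7=3
xor $t3, $t3, 13 → $t3=3^13=14
sub $t2, $t2, 1 → $t2=3-1=2
cmp $t2, 0  (cmp 2,0)
bne L1: taken
and $t3, $t3, 63 → $t3=14&63=14
and $t3, $t3, 7 → $t3=14&7=6
xor $t3, $t3, 13 → $t3=6^13=11
sub $t2, $t2, 1 → $t2=2-1=1
cmp $t2, 0  (cmp 1,0)
bne L1: taken
and $t3, $t3, 63 → $t3=11&63=11
and $t3, $t3, 7 → $t3=11&7=3
xor $t3, $t3, 13 → $t3=3^13=14
sub $t2, $t2, 1 → $t2=1-1=0
cmp $t2, 0  (cmp 0,0)
bne L1: not taken
halt.
Total executed instructions: 21.

21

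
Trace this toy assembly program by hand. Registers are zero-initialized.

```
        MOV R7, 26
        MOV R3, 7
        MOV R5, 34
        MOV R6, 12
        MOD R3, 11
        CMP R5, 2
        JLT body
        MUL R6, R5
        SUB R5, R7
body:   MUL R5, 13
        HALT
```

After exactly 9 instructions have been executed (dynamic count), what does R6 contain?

R7=26
R3=7
R5=34
R6=12
R3=7%11=7
CMP R5, 2  (cmp 34,2)
JLT body: not taken
R6=12*34=408
R5=34-26=8
After step 9: R6 = 408.

408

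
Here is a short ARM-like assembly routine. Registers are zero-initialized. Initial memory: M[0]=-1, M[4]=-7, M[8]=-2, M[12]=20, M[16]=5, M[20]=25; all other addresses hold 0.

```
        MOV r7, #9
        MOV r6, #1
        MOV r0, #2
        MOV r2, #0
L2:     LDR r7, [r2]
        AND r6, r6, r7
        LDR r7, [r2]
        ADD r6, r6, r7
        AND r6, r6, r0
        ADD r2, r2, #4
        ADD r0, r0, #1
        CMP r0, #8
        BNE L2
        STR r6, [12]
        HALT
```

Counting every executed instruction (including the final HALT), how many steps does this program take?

60

after MOV r7, #9: r7=9
after MOV r6, #1: r6=1
after MOV r0, #2: r0=2
after MOV r2, #0: r2=0
after LDR r7, [r2]: r7=M[0]=-1
after AND r6, r6, r7: r6=1&(-1)=1
after LDR r7, [r2]: r7=M[0]=-1
after ADD r6, r6, r7: r6=1+(-1)=0
after AND r6, r6, r0: r6=0&2=0
after ADD r2, r2, #4: r2=0+4=4
after ADD r0, r0, #1: r0=2+1=3
CMP r0, #8  (cmp 3,8)
BNE L2: taken
after LDR r7, [r2]: r7=M[4]=-7
after AND r6, r6, r7: r6=0&(-7)=0
after LDR r7, [r2]: r7=M[4]=-7
after ADD r6, r6, r7: r6=0+(-7)=-7
after AND r6, r6, r0: r6=(-7)&3=1
after ADD r2, r2, #4: r2=4+4=8
after ADD r0, r0, #1: r0=3+1=4
CMP r0, #8  (cmp 4,8)
BNE L2: taken
after LDR r7, [r2]: r7=M[8]=-2
after AND r6, r6, r7: r6=1&(-2)=0
after LDR r7, [r2]: r7=M[8]=-2
after ADD r6, r6, r7: r6=0+(-2)=-2
after AND r6, r6, r0: r6=(-2)&4=4
after ADD r2, r2, #4: r2=8+4=12
after ADD r0, r0, #1: r0=4+1=5
CMP r0, #8  (cmp 5,8)
BNE L2: taken
after LDR r7, [r2]: r7=M[12]=20
after AND r6, r6, r7: r6=4&20=4
after LDR r7, [r2]: r7=M[12]=20
after ADD r6, r6, r7: r6=4+20=24
after AND r6, r6, r0: r6=24&5=0
after ADD r2, r2, #4: r2=12+4=16
after ADD r0, r0, #1: r0=5+1=6
CMP r0, #8  (cmp 6,8)
BNE L2: taken
after LDR r7, [r2]: r7=M[16]=5
after AND r6, r6, r7: r6=0&5=0
after LDR r7, [r2]: r7=M[16]=5
after ADD r6, r6, r7: r6=0+5=5
after AND r6, r6, r0: r6=5&6=4
after ADD r2, r2, #4: r2=16+4=20
after ADD r0, r0, #1: r0=6+1=7
CMP r0, #8  (cmp 7,8)
BNE L2: taken
after LDR r7, [r2]: r7=M[20]=25
after AND r6, r6, r7: r6=4&25=0
after LDR r7, [r2]: r7=M[20]=25
after ADD r6, r6, r7: r6=0+25=25
after AND r6, r6, r0: r6=25&7=1
after ADD r2, r2, #4: r2=20+4=24
after ADD r0, r0, #1: r0=7+1=8
CMP r0, #8  (cmp 8,8)
BNE L2: not taken
STR r6, [12] → M[12]=1
halt.
Total executed instructions: 60.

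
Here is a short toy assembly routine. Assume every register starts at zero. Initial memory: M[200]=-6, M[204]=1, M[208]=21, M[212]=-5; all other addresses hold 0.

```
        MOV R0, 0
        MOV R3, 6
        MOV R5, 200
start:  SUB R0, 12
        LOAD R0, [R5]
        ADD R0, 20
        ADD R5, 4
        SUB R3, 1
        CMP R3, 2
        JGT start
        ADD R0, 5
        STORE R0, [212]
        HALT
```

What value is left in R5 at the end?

R0=0
R3=6
R5=200
R0=0-12=-12
R0=M[200]=-6
R0=(-6)+20=14
R5=200+4=204
R3=6-1=5
CMP R3, 2  (cmp 5,2)
JGT start: taken
R0=14-12=2
R0=M[204]=1
R0=1+20=21
R5=204+4=208
R3=5-1=4
CMP R3, 2  (cmp 4,2)
JGT start: taken
R0=21-12=9
R0=M[208]=21
R0=21+20=41
R5=208+4=212
R3=4-1=3
CMP R3, 2  (cmp 3,2)
JGT start: taken
R0=41-12=29
R0=M[212]=-5
R0=(-5)+20=15
R5=212+4=216
R3=3-1=2
CMP R3, 2  (cmp 2,2)
JGT start: not taken
R0=15+5=20
STORE R0, [212] → M[212]=20
halt.

216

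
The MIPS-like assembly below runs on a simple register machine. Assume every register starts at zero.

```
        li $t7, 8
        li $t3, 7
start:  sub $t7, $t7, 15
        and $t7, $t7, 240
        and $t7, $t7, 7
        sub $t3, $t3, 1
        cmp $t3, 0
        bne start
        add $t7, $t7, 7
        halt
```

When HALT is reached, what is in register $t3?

0

li $t7, 8 → $t7=8
li $t3, 7 → $t3=7
sub $t7, $t7, 15 → $t7=8-15=-7
and $t7, $t7, 240 → $t7=(-7)&240=240
and $t7, $t7, 7 → $t7=240&7=0
sub $t3, $t3, 1 → $t3=7-1=6
cmp $t3, 0  (cmp 6,0)
bne start: taken
sub $t7, $t7, 15 → $t7=0-15=-15
and $t7, $t7, 240 → $t7=(-15)&240=240
and $t7, $t7, 7 → $t7=240&7=0
sub $t3, $t3, 1 → $t3=6-1=5
cmp $t3, 0  (cmp 5,0)
bne start: taken
sub $t7, $t7, 15 → $t7=0-15=-15
and $t7, $t7, 240 → $t7=(-15)&240=240
and $t7, $t7, 7 → $t7=240&7=0
sub $t3, $t3, 1 → $t3=5-1=4
cmp $t3, 0  (cmp 4,0)
bne start: taken
sub $t7, $t7, 15 → $t7=0-15=-15
and $t7, $t7, 240 → $t7=(-15)&240=240
and $t7, $t7, 7 → $t7=240&7=0
sub $t3, $t3, 1 → $t3=4-1=3
cmp $t3, 0  (cmp 3,0)
bne start: taken
sub $t7, $t7, 15 → $t7=0-15=-15
and $t7, $t7, 240 → $t7=(-15)&240=240
and $t7, $t7, 7 → $t7=240&7=0
sub $t3, $t3, 1 → $t3=3-1=2
cmp $t3, 0  (cmp 2,0)
bne start: taken
sub $t7, $t7, 15 → $t7=0-15=-15
and $t7, $t7, 240 → $t7=(-15)&240=240
and $t7, $t7, 7 → $t7=240&7=0
sub $t3, $t3, 1 → $t3=2-1=1
cmp $t3, 0  (cmp 1,0)
bne start: taken
sub $t7, $t7, 15 → $t7=0-15=-15
and $t7, $t7, 240 → $t7=(-15)&240=240
and $t7, $t7, 7 → $t7=240&7=0
sub $t3, $t3, 1 → $t3=1-1=0
cmp $t3, 0  (cmp 0,0)
bne start: not taken
add $t7, $t7, 7 → $t7=0+7=7
halt.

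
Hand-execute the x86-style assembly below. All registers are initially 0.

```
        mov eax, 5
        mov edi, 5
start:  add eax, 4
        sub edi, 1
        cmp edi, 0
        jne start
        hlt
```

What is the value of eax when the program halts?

eax=5
edi=5
eax=5+4=9
edi=5-1=4
cmp edi, 0  (cmp 4,0)
jne start: taken
eax=9+4=13
edi=4-1=3
cmp edi, 0  (cmp 3,0)
jne start: taken
eax=13+4=17
edi=3-1=2
cmp edi, 0  (cmp 2,0)
jne start: taken
eax=17+4=21
edi=2-1=1
cmp edi, 0  (cmp 1,0)
jne start: taken
eax=21+4=25
edi=1-1=0
cmp edi, 0  (cmp 0,0)
jne start: not taken
halt.

25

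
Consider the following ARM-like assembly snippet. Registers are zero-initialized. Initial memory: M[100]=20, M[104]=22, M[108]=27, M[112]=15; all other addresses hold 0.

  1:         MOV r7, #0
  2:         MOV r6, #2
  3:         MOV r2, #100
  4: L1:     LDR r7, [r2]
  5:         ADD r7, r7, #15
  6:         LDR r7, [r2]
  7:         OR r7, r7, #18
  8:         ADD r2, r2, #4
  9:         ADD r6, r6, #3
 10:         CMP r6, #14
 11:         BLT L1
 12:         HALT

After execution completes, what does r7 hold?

after MOV r7, #0: r7=0
after MOV r6, #2: r6=2
after MOV r2, #100: r2=100
after LDR r7, [r2]: r7=M[100]=20
after ADD r7, r7, #15: r7=20+15=35
after LDR r7, [r2]: r7=M[100]=20
after OR r7, r7, #18: r7=20|18=22
after ADD r2, r2, #4: r2=100+4=104
after ADD r6, r6, #3: r6=2+3=5
CMP r6, #14  (cmp 5,14)
BLT L1: taken
after LDR r7, [r2]: r7=M[104]=22
after ADD r7, r7, #15: r7=22+15=37
after LDR r7, [r2]: r7=M[104]=22
after OR r7, r7, #18: r7=22|18=22
after ADD r2, r2, #4: r2=104+4=108
after ADD r6, r6, #3: r6=5+3=8
CMP r6, #14  (cmp 8,14)
BLT L1: taken
after LDR r7, [r2]: r7=M[108]=27
after ADD r7, r7, #15: r7=27+15=42
after LDR r7, [r2]: r7=M[108]=27
after OR r7, r7, #18: r7=27|18=27
after ADD r2, r2, #4: r2=108+4=112
after ADD r6, r6, #3: r6=8+3=11
CMP r6, #14  (cmp 11,14)
BLT L1: taken
after LDR r7, [r2]: r7=M[112]=15
after ADD r7, r7, #15: r7=15+15=30
after LDR r7, [r2]: r7=M[112]=15
after OR r7, r7, #18: r7=15|18=31
after ADD r2, r2, #4: r2=112+4=116
after ADD r6, r6, #3: r6=11+3=14
CMP r6, #14  (cmp 14,14)
BLT L1: not taken
halt.

31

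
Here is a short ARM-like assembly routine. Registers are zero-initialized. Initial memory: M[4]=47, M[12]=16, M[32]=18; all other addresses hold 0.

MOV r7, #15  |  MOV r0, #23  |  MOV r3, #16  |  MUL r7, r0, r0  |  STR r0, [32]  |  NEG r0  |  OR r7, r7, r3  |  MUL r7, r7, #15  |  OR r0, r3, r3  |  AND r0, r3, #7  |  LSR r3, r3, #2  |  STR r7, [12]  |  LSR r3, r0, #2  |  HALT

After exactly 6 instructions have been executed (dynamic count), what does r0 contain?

-23

after MOV r7, #15: r7=15
after MOV r0, #23: r0=23
after MOV r3, #16: r3=16
after MUL r7, r0, r0: r7=23*23=529
STR r0, [32] → M[32]=23
after NEG r0: r0=-(23)=-23
After step 6: r0 = -23.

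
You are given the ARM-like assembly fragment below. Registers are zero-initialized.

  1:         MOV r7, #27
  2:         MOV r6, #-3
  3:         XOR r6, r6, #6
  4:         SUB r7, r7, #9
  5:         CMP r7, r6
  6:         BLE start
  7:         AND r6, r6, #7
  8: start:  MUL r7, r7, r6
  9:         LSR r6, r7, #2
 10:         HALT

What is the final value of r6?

after MOV r7, #27: r7=27
after MOV r6, #-3: r6=-3
after XOR r6, r6, #6: r6=(-3)^6=-5
after SUB r7, r7, #9: r7=27-9=18
CMP r7, r6  (cmp 18,-5)
BLE start: not taken
after AND r6, r6, #7: r6=(-5)&7=3
after MUL r7, r7, r6: r7=18*3=54
after LSR r6, r7, #2: r6=54>>2=13
halt.

13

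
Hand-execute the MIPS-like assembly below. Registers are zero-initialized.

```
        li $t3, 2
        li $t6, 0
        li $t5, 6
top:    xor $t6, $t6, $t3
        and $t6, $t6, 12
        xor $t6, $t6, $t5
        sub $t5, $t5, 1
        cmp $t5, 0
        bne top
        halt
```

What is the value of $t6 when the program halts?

li $t3, 2 → $t3=2
li $t6, 0 → $t6=0
li $t5, 6 → $t5=6
xor $t6, $t6, $t3 → $t6=0^2=2
and $t6, $t6, 12 → $t6=2&12=0
xor $t6, $t6, $t5 → $t6=0^6=6
sub $t5, $t5, 1 → $t5=6-1=5
cmp $t5, 0  (cmp 5,0)
bne top: taken
xor $t6, $t6, $t3 → $t6=6^2=4
and $t6, $t6, 12 → $t6=4&12=4
xor $t6, $t6, $t5 → $t6=4^5=1
sub $t5, $t5, 1 → $t5=5-1=4
cmp $t5, 0  (cmp 4,0)
bne top: taken
xor $t6, $t6, $t3 → $t6=1^2=3
and $t6, $t6, 12 → $t6=3&12=0
xor $t6, $t6, $t5 → $t6=0^4=4
sub $t5, $t5, 1 → $t5=4-1=3
cmp $t5, 0  (cmp 3,0)
bne top: taken
xor $t6, $t6, $t3 → $t6=4^2=6
and $t6, $t6, 12 → $t6=6&12=4
xor $t6, $t6, $t5 → $t6=4^3=7
sub $t5, $t5, 1 → $t5=3-1=2
cmp $t5, 0  (cmp 2,0)
bne top: taken
xor $t6, $t6, $t3 → $t6=7^2=5
and $t6, $t6, 12 → $t6=5&12=4
xor $t6, $t6, $t5 → $t6=4^2=6
sub $t5, $t5, 1 → $t5=2-1=1
cmp $t5, 0  (cmp 1,0)
bne top: taken
xor $t6, $t6, $t3 → $t6=6^2=4
and $t6, $t6, 12 → $t6=4&12=4
xor $t6, $t6, $t5 → $t6=4^1=5
sub $t5, $t5, 1 → $t5=1-1=0
cmp $t5, 0  (cmp 0,0)
bne top: not taken
halt.

5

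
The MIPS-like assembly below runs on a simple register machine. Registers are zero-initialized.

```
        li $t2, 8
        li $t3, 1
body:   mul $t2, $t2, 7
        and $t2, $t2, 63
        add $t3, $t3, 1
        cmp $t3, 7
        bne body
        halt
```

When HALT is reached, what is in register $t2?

8

li $t2, 8 → $t2=8
li $t3, 1 → $t3=1
mul $t2, $t2, 7 → $t2=8*7=56
and $t2, $t2, 63 → $t2=56&63=56
add $t3, $t3, 1 → $t3=1+1=2
cmp $t3, 7  (cmp 2,7)
bne body: taken
mul $t2, $t2, 7 → $t2=56*7=392
and $t2, $t2, 63 → $t2=392&63=8
add $t3, $t3, 1 → $t3=2+1=3
cmp $t3, 7  (cmp 3,7)
bne body: taken
mul $t2, $t2, 7 → $t2=8*7=56
and $t2, $t2, 63 → $t2=56&63=56
add $t3, $t3, 1 → $t3=3+1=4
cmp $t3, 7  (cmp 4,7)
bne body: taken
mul $t2, $t2, 7 → $t2=56*7=392
and $t2, $t2, 63 → $t2=392&63=8
add $t3, $t3, 1 → $t3=4+1=5
cmp $t3, 7  (cmp 5,7)
bne body: taken
mul $t2, $t2, 7 → $t2=8*7=56
and $t2, $t2, 63 → $t2=56&63=56
add $t3, $t3, 1 → $t3=5+1=6
cmp $t3, 7  (cmp 6,7)
bne body: taken
mul $t2, $t2, 7 → $t2=56*7=392
and $t2, $t2, 63 → $t2=392&63=8
add $t3, $t3, 1 → $t3=6+1=7
cmp $t3, 7  (cmp 7,7)
bne body: not taken
halt.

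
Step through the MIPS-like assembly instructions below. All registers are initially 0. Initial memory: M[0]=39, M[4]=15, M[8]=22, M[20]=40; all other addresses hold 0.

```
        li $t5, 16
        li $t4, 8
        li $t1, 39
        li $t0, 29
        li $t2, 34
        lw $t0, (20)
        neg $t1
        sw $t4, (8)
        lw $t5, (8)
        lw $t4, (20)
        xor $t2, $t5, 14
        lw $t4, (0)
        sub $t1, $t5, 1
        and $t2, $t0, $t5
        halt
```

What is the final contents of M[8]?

$t5=16
$t4=8
$t1=39
$t0=29
$t2=34
$t0=M[20]=40
$t1=-(39)=-39
sw $t4, (8) → M[8]=8
$t5=M[8]=8
$t4=M[20]=40
$t2=8^14=6
$t4=M[0]=39
$t1=8-1=7
$t2=40&8=8
halt.

8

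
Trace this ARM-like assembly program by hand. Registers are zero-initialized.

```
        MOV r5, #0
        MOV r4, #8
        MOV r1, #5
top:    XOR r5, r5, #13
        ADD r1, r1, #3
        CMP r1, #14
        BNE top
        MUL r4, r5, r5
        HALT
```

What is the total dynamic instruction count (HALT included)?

17

MOV r5, #0 → r5=0
MOV r4, #8 → r4=8
MOV r1, #5 → r1=5
XOR r5, r5, #13 → r5=0^13=13
ADD r1, r1, #3 → r1=5+3=8
CMP r1, #14  (cmp 8,14)
BNE top: taken
XOR r5, r5, #13 → r5=13^13=0
ADD r1, r1, #3 → r1=8+3=11
CMP r1, #14  (cmp 11,14)
BNE top: taken
XOR r5, r5, #13 → r5=0^13=13
ADD r1, r1, #3 → r1=11+3=14
CMP r1, #14  (cmp 14,14)
BNE top: not taken
MUL r4, r5, r5 → r4=13*13=169
halt.
Total executed instructions: 17.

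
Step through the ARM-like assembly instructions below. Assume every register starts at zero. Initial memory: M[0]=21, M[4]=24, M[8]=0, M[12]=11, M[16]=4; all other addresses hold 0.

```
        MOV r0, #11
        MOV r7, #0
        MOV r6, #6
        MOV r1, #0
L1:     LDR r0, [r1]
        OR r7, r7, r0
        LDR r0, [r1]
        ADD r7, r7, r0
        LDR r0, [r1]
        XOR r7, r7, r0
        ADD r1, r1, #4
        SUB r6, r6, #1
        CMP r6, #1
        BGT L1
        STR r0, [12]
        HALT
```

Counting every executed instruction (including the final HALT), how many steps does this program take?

MOV r0, #11 → r0=11
MOV r7, #0 → r7=0
MOV r6, #6 → r6=6
MOV r1, #0 → r1=0
LDR r0, [r1] → r0=M[0]=21
OR r7, r7, r0 → r7=0|21=21
LDR r0, [r1] → r0=M[0]=21
ADD r7, r7, r0 → r7=21+21=42
LDR r0, [r1] → r0=M[0]=21
XOR r7, r7, r0 → r7=42^21=63
ADD r1, r1, #4 → r1=0+4=4
SUB r6, r6, #1 → r6=6-1=5
CMP r6, #1  (cmp 5,1)
BGT L1: taken
LDR r0, [r1] → r0=M[4]=24
OR r7, r7, r0 → r7=63|24=63
LDR r0, [r1] → r0=M[4]=24
ADD r7, r7, r0 → r7=63+24=87
LDR r0, [r1] → r0=M[4]=24
XOR r7, r7, r0 → r7=87^24=79
ADD r1, r1, #4 → r1=4+4=8
SUB r6, r6, #1 → r6=5-1=4
CMP r6, #1  (cmp 4,1)
BGT L1: taken
LDR r0, [r1] → r0=M[8]=0
OR r7, r7, r0 → r7=79|0=79
LDR r0, [r1] → r0=M[8]=0
ADD r7, r7, r0 → r7=79+0=79
LDR r0, [r1] → r0=M[8]=0
XOR r7, r7, r0 → r7=79^0=79
ADD r1, r1, #4 → r1=8+4=12
SUB r6, r6, #1 → r6=4-1=3
CMP r6, #1  (cmp 3,1)
BGT L1: taken
LDR r0, [r1] → r0=M[12]=11
OR r7, r7, r0 → r7=79|11=79
LDR r0, [r1] → r0=M[12]=11
ADD r7, r7, r0 → r7=79+11=90
LDR r0, [r1] → r0=M[12]=11
XOR r7, r7, r0 → r7=90^11=81
ADD r1, r1, #4 → r1=12+4=16
SUB r6, r6, #1 → r6=3-1=2
CMP r6, #1  (cmp 2,1)
BGT L1: taken
LDR r0, [r1] → r0=M[16]=4
OR r7, r7, r0 → r7=81|4=85
LDR r0, [r1] → r0=M[16]=4
ADD r7, r7, r0 → r7=85+4=89
LDR r0, [r1] → r0=M[16]=4
XOR r7, r7, r0 → r7=89^4=93
ADD r1, r1, #4 → r1=16+4=20
SUB r6, r6, #1 → r6=2-1=1
CMP r6, #1  (cmp 1,1)
BGT L1: not taken
STR r0, [12] → M[12]=4
halt.
Total executed instructions: 56.

56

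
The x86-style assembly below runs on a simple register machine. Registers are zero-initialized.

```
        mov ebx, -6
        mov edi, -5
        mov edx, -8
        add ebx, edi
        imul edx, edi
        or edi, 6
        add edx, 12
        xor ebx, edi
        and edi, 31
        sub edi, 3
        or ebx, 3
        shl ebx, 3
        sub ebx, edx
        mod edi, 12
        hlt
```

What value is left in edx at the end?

ebx=-6
edi=-5
edx=-8
ebx=(-6)+(-5)=-11
edx=(-8)*(-5)=40
edi=(-5)|6=-1
edx=40+12=52
ebx=(-11)^(-1)=10
edi=(-1)&31=31
edi=31-3=28
ebx=10|3=11
ebx=11<<3=88
ebx=88-52=36
edi=28%12=4
halt.

52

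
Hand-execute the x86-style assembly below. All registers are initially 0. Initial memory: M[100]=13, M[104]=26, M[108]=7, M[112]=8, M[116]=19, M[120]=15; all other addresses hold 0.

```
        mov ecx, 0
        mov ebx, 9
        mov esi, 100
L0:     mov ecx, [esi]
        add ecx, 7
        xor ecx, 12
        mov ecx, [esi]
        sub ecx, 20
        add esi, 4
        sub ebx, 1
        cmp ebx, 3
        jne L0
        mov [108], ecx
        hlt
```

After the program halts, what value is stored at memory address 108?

-5

mov ecx, 0 → ecx=0
mov ebx, 9 → ebx=9
mov esi, 100 → esi=100
mov ecx, [esi] → ecx=M[100]=13
add ecx, 7 → ecx=13+7=20
xor ecx, 12 → ecx=20^12=24
mov ecx, [esi] → ecx=M[100]=13
sub ecx, 20 → ecx=13-20=-7
add esi, 4 → esi=100+4=104
sub ebx, 1 → ebx=9-1=8
cmp ebx, 3  (cmp 8,3)
jne L0: taken
mov ecx, [esi] → ecx=M[104]=26
add ecx, 7 → ecx=26+7=33
xor ecx, 12 → ecx=33^12=45
mov ecx, [esi] → ecx=M[104]=26
sub ecx, 20 → ecx=26-20=6
add esi, 4 → esi=104+4=108
sub ebx, 1 → ebx=8-1=7
cmp ebx, 3  (cmp 7,3)
jne L0: taken
mov ecx, [esi] → ecx=M[108]=7
add ecx, 7 → ecx=7+7=14
xor ecx, 12 → ecx=14^12=2
mov ecx, [esi] → ecx=M[108]=7
sub ecx, 20 → ecx=7-20=-13
add esi, 4 → esi=108+4=112
sub ebx, 1 → ebx=7-1=6
cmp ebx, 3  (cmp 6,3)
jne L0: taken
mov ecx, [esi] → ecx=M[112]=8
add ecx, 7 → ecx=8+7=15
xor ecx, 12 → ecx=15^12=3
mov ecx, [esi] → ecx=M[112]=8
sub ecx, 20 → ecx=8-20=-12
add esi, 4 → esi=112+4=116
sub ebx, 1 → ebx=6-1=5
cmp ebx, 3  (cmp 5,3)
jne L0: taken
mov ecx, [esi] → ecx=M[116]=19
add ecx, 7 → ecx=19+7=26
xor ecx, 12 → ecx=26^12=22
mov ecx, [esi] → ecx=M[116]=19
sub ecx, 20 → ecx=19-20=-1
add esi, 4 → esi=116+4=120
sub ebx, 1 → ebx=5-1=4
cmp ebx, 3  (cmp 4,3)
jne L0: taken
mov ecx, [esi] → ecx=M[120]=15
add ecx, 7 → ecx=15+7=22
xor ecx, 12 → ecx=22^12=26
mov ecx, [esi] → ecx=M[120]=15
sub ecx, 20 → ecx=15-20=-5
add esi, 4 → esi=120+4=124
sub ebx, 1 → ebx=4-1=3
cmp ebx, 3  (cmp 3,3)
jne L0: not taken
mov [108], ecx → M[108]=-5
halt.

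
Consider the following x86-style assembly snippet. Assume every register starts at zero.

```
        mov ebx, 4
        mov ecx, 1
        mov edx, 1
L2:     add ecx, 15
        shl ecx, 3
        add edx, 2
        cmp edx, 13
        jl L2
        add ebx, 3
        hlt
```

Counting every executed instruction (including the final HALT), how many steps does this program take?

35

ebx=4
ecx=1
edx=1
ecx=1+15=16
ecx=16<<3=128
edx=1+2=3
cmp edx, 13  (cmp 3,13)
jl L2: taken
ecx=128+15=143
ecx=143<<3=1144
edx=3+2=5
cmp edx, 13  (cmp 5,13)
jl L2: taken
ecx=1144+15=1159
ecx=1159<<3=9272
edx=5+2=7
cmp edx, 13  (cmp 7,13)
jl L2: taken
ecx=9272+15=9287
ecx=9287<<3=74296
edx=7+2=9
cmp edx, 13  (cmp 9,13)
jl L2: taken
ecx=74296+15=74311
ecx=74311<<3=594488
edx=9+2=11
cmp edx, 13  (cmp 11,13)
jl L2: taken
ecx=594488+15=594503
ecx=594503<<3=4756024
edx=11+2=13
cmp edx, 13  (cmp 13,13)
jl L2: not taken
ebx=4+3=7
halt.
Total executed instructions: 35.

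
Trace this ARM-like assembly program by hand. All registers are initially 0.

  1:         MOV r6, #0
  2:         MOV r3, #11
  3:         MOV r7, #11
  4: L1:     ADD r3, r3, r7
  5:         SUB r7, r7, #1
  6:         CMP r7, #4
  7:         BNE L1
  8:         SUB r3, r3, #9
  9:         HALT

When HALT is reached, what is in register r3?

58

r6=0
r3=11
r7=11
r3=11+11=22
r7=11-1=10
CMP r7, #4  (cmp 10,4)
BNE L1: taken
r3=22+10=32
r7=10-1=9
CMP r7, #4  (cmp 9,4)
BNE L1: taken
r3=32+9=41
r7=9-1=8
CMP r7, #4  (cmp 8,4)
BNE L1: taken
r3=41+8=49
r7=8-1=7
CMP r7, #4  (cmp 7,4)
BNE L1: taken
r3=49+7=56
r7=7-1=6
CMP r7, #4  (cmp 6,4)
BNE L1: taken
r3=56+6=62
r7=6-1=5
CMP r7, #4  (cmp 5,4)
BNE L1: taken
r3=62+5=67
r7=5-1=4
CMP r7, #4  (cmp 4,4)
BNE L1: not taken
r3=67-9=58
halt.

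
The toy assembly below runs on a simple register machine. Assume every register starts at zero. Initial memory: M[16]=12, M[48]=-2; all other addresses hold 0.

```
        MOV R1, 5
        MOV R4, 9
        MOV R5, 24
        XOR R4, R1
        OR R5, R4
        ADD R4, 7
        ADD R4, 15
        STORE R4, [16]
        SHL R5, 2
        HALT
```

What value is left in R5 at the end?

112

after MOV R1, 5: R1=5
after MOV R4, 9: R4=9
after MOV R5, 24: R5=24
after XOR R4, R1: R4=9^5=12
after OR R5, R4: R5=24|12=28
after ADD R4, 7: R4=12+7=19
after ADD R4, 15: R4=19+15=34
STORE R4, [16] → M[16]=34
after SHL R5, 2: R5=28<<2=112
halt.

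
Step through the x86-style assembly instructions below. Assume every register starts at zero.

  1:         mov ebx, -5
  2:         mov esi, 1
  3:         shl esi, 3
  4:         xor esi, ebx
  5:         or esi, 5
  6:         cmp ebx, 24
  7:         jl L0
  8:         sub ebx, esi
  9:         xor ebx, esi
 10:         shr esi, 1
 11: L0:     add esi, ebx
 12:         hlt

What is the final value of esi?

ebx=-5
esi=1
esi=1<<3=8
esi=8^(-5)=-13
esi=(-13)|5=-9
cmp ebx, 24  (cmp -5,24)
jl L0: taken
esi=(-9)+(-5)=-14
halt.

-14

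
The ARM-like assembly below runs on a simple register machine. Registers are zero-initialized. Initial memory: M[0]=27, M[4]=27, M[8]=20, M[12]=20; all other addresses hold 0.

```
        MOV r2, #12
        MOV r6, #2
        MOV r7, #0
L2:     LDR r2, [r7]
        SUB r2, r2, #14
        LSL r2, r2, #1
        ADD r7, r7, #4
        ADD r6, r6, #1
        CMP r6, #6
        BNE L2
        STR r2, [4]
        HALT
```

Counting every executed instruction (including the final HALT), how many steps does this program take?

33

MOV r2, #12 → r2=12
MOV r6, #2 → r6=2
MOV r7, #0 → r7=0
LDR r2, [r7] → r2=M[0]=27
SUB r2, r2, #14 → r2=27-14=13
LSL r2, r2, #1 → r2=13<<1=26
ADD r7, r7, #4 → r7=0+4=4
ADD r6, r6, #1 → r6=2+1=3
CMP r6, #6  (cmp 3,6)
BNE L2: taken
LDR r2, [r7] → r2=M[4]=27
SUB r2, r2, #14 → r2=27-14=13
LSL r2, r2, #1 → r2=13<<1=26
ADD r7, r7, #4 → r7=4+4=8
ADD r6, r6, #1 → r6=3+1=4
CMP r6, #6  (cmp 4,6)
BNE L2: taken
LDR r2, [r7] → r2=M[8]=20
SUB r2, r2, #14 → r2=20-14=6
LSL r2, r2, #1 → r2=6<<1=12
ADD r7, r7, #4 → r7=8+4=12
ADD r6, r6, #1 → r6=4+1=5
CMP r6, #6  (cmp 5,6)
BNE L2: taken
LDR r2, [r7] → r2=M[12]=20
SUB r2, r2, #14 → r2=20-14=6
LSL r2, r2, #1 → r2=6<<1=12
ADD r7, r7, #4 → r7=12+4=16
ADD r6, r6, #1 → r6=5+1=6
CMP r6, #6  (cmp 6,6)
BNE L2: not taken
STR r2, [4] → M[4]=12
halt.
Total executed instructions: 33.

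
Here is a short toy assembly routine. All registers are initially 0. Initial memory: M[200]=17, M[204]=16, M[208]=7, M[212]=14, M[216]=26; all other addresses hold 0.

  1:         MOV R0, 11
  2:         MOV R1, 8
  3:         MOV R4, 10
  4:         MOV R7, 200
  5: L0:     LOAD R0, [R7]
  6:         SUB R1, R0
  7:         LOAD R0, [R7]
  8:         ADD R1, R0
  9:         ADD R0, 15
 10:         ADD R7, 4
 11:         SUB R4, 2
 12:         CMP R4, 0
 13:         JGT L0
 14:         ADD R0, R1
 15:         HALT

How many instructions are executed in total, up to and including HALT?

R0=11
R1=8
R4=10
R7=200
R0=M[200]=17
R1=8-17=-9
R0=M[200]=17
R1=(-9)+17=8
R0=17+15=32
R7=200+4=204
R4=10-2=8
CMP R4, 0  (cmp 8,0)
JGT L0: taken
R0=M[204]=16
R1=8-16=-8
R0=M[204]=16
R1=(-8)+16=8
R0=16+15=31
R7=204+4=208
R4=8-2=6
CMP R4, 0  (cmp 6,0)
JGT L0: taken
R0=M[208]=7
R1=8-7=1
R0=M[208]=7
R1=1+7=8
R0=7+15=22
R7=208+4=212
R4=6-2=4
CMP R4, 0  (cmp 4,0)
JGT L0: taken
R0=M[212]=14
R1=8-14=-6
R0=M[212]=14
R1=(-6)+14=8
R0=14+15=29
R7=212+4=216
R4=4-2=2
CMP R4, 0  (cmp 2,0)
JGT L0: taken
R0=M[216]=26
R1=8-26=-18
R0=M[216]=26
R1=(-18)+26=8
R0=26+15=41
R7=216+4=220
R4=2-2=0
CMP R4, 0  (cmp 0,0)
JGT L0: not taken
R0=41+8=49
halt.
Total executed instructions: 51.

51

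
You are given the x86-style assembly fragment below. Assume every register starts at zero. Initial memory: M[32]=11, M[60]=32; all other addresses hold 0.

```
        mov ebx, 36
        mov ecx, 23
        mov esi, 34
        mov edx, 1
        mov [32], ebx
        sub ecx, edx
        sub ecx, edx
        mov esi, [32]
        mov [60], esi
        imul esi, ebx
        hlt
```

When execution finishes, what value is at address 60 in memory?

ebx=36
ecx=23
esi=34
edx=1
mov [32], ebx → M[32]=36
ecx=23-1=22
ecx=22-1=21
esi=M[32]=36
mov [60], esi → M[60]=36
esi=36*36=1296
halt.

36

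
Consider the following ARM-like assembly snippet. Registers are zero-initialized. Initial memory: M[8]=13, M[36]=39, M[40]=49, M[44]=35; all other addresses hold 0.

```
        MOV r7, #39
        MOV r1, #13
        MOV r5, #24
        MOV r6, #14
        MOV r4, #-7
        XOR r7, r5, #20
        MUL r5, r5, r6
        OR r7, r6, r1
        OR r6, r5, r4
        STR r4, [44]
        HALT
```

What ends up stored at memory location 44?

r7=39
r1=13
r5=24
r6=14
r4=-7
r7=24^20=12
r5=24*14=336
r7=14|13=15
r6=336|(-7)=-7
STR r4, [44] → M[44]=-7
halt.

-7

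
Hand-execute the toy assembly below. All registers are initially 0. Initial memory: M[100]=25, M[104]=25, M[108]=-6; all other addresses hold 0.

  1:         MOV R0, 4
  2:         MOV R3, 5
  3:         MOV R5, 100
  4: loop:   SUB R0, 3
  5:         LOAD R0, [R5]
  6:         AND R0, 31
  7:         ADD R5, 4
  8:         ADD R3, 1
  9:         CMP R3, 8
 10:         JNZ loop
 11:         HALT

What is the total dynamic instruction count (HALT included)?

25

R0=4
R3=5
R5=100
R0=4-3=1
R0=M[100]=25
R0=25&31=25
R5=100+4=104
R3=5+1=6
CMP R3, 8  (cmp 6,8)
JNZ loop: taken
R0=25-3=22
R0=M[104]=25
R0=25&31=25
R5=104+4=108
R3=6+1=7
CMP R3, 8  (cmp 7,8)
JNZ loop: taken
R0=25-3=22
R0=M[108]=-6
R0=(-6)&31=26
R5=108+4=112
R3=7+1=8
CMP R3, 8  (cmp 8,8)
JNZ loop: not taken
halt.
Total executed instructions: 25.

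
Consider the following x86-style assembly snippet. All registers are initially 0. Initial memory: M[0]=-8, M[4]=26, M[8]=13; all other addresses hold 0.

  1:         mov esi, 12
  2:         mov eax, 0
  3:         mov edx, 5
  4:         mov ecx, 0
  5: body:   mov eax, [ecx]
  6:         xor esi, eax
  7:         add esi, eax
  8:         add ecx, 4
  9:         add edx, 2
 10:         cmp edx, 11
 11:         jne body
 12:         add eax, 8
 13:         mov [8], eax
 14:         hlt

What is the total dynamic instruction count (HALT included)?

28

esi=12
eax=0
edx=5
ecx=0
eax=M[0]=-8
esi=12^(-8)=-12
esi=(-12)+(-8)=-20
ecx=0+4=4
edx=5+2=7
cmp edx, 11  (cmp 7,11)
jne body: taken
eax=M[4]=26
esi=(-20)^26=-10
esi=(-10)+26=16
ecx=4+4=8
edx=7+2=9
cmp edx, 11  (cmp 9,11)
jne body: taken
eax=M[8]=13
esi=16^13=29
esi=29+13=42
ecx=8+4=12
edx=9+2=11
cmp edx, 11  (cmp 11,11)
jne body: not taken
eax=13+8=21
mov [8], eax → M[8]=21
halt.
Total executed instructions: 28.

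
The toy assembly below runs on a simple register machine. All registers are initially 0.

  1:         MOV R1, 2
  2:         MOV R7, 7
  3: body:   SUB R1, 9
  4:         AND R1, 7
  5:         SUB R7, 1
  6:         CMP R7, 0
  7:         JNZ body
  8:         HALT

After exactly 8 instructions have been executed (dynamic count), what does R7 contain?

R1=2
R7=7
R1=2-9=-7
R1=(-7)&7=1
R7=7-1=6
CMP R7, 0  (cmp 6,0)
JNZ body: taken
R1=1-9=-8
After step 8: R7 = 6.

6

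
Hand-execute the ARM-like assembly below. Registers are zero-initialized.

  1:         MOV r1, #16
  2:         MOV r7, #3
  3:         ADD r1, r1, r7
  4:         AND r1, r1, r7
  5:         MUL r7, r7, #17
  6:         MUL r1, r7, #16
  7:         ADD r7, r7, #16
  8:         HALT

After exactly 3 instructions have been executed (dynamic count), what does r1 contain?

after MOV r1, #16: r1=16
after MOV r7, #3: r7=3
after ADD r1, r1, r7: r1=16+3=19
After step 3: r1 = 19.

19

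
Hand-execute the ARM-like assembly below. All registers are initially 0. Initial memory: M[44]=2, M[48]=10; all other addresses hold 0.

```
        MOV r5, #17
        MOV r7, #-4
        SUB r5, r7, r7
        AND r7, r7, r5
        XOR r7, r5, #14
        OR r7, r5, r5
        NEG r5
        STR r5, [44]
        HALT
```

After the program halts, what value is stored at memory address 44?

MOV r5, #17 → r5=17
MOV r7, #-4 → r7=-4
SUB r5, r7, r7 → r5=(-4)-(-4)=0
AND r7, r7, r5 → r7=(-4)&0=0
XOR r7, r5, #14 → r7=0^14=14
OR r7, r5, r5 → r7=0|0=0
NEG r5 → r5=-(0)=0
STR r5, [44] → M[44]=0
halt.

0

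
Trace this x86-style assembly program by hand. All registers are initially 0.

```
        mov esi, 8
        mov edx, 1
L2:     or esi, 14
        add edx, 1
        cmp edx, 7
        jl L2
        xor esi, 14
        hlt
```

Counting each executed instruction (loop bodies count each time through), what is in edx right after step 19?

after mov esi, 8: esi=8
after mov edx, 1: edx=1
after or esi, 14: esi=8|14=14
after add edx, 1: edx=1+1=2
cmp edx, 7  (cmp 2,7)
jl L2: taken
after or esi, 14: esi=14|14=14
after add edx, 1: edx=2+1=3
cmp edx, 7  (cmp 3,7)
jl L2: taken
after or esi, 14: esi=14|14=14
after add edx, 1: edx=3+1=4
cmp edx, 7  (cmp 4,7)
jl L2: taken
after or esi, 14: esi=14|14=14
after add edx, 1: edx=4+1=5
cmp edx, 7  (cmp 5,7)
jl L2: taken
after or esi, 14: esi=14|14=14
After step 19: edx = 5.

5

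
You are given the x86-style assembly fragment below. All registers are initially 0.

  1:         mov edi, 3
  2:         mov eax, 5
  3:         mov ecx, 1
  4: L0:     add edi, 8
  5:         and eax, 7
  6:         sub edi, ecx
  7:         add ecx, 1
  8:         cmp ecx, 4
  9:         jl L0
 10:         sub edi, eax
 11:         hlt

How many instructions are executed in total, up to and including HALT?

edi=3
eax=5
ecx=1
edi=3+8=11
eax=5&7=5
edi=11-1=10
ecx=1+1=2
cmp ecx, 4  (cmp 2,4)
jl L0: taken
edi=10+8=18
eax=5&7=5
edi=18-2=16
ecx=2+1=3
cmp ecx, 4  (cmp 3,4)
jl L0: taken
edi=16+8=24
eax=5&7=5
edi=24-3=21
ecx=3+1=4
cmp ecx, 4  (cmp 4,4)
jl L0: not taken
edi=21-5=16
halt.
Total executed instructions: 23.

23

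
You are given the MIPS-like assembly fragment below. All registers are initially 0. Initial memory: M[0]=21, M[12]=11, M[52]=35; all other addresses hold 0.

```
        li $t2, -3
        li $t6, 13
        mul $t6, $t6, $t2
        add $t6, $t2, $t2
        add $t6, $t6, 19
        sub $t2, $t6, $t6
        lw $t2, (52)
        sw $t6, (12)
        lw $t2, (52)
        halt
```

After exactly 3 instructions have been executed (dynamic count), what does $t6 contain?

-39

$t2=-3
$t6=13
$t6=13*(-3)=-39
After step 3: $t6 = -39.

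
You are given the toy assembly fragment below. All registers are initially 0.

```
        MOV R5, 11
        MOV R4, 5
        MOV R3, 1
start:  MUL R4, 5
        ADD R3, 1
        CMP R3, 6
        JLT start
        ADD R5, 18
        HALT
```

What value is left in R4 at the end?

MOV R5, 11 → R5=11
MOV R4, 5 → R4=5
MOV R3, 1 → R3=1
MUL R4, 5 → R4=5*5=25
ADD R3, 1 → R3=1+1=2
CMP R3, 6  (cmp 2,6)
JLT start: taken
MUL R4, 5 → R4=25*5=125
ADD R3, 1 → R3=2+1=3
CMP R3, 6  (cmp 3,6)
JLT start: taken
MUL R4, 5 → R4=125*5=625
ADD R3, 1 → R3=3+1=4
CMP R3, 6  (cmp 4,6)
JLT start: taken
MUL R4, 5 → R4=625*5=3125
ADD R3, 1 → R3=4+1=5
CMP R3, 6  (cmp 5,6)
JLT start: taken
MUL R4, 5 → R4=3125*5=15625
ADD R3, 1 → R3=5+1=6
CMP R3, 6  (cmp 6,6)
JLT start: not taken
ADD R5, 18 → R5=11+18=29
halt.

15625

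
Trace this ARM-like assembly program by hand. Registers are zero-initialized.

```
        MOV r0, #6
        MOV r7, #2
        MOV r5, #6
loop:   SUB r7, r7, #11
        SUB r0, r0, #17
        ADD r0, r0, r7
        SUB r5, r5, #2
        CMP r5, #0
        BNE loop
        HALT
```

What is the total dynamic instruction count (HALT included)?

r0=6
r7=2
r5=6
r7=2-11=-9
r0=6-17=-11
r0=(-11)+(-9)=-20
r5=6-2=4
CMP r5, #0  (cmp 4,0)
BNE loop: taken
r7=(-9)-11=-20
r0=(-20)-17=-37
r0=(-37)+(-20)=-57
r5=4-2=2
CMP r5, #0  (cmp 2,0)
BNE loop: taken
r7=(-20)-11=-31
r0=(-57)-17=-74
r0=(-74)+(-31)=-105
r5=2-2=0
CMP r5, #0  (cmp 0,0)
BNE loop: not taken
halt.
Total executed instructions: 22.

22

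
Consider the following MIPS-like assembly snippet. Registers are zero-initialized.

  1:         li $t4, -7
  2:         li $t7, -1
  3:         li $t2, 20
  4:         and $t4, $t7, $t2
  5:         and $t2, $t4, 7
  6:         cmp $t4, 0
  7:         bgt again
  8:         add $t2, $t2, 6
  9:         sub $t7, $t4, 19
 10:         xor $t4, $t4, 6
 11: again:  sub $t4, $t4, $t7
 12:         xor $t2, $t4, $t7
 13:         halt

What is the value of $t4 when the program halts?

li $t4, -7 → $t4=-7
li $t7, -1 → $t7=-1
li $t2, 20 → $t2=20
and $t4, $t7, $t2 → $t4=(-1)&20=20
and $t2, $t4, 7 → $t2=20&7=4
cmp $t4, 0  (cmp 20,0)
bgt again: taken
sub $t4, $t4, $t7 → $t4=20-(-1)=21
xor $t2, $t4, $t7 → $t2=21^(-1)=-22
halt.

21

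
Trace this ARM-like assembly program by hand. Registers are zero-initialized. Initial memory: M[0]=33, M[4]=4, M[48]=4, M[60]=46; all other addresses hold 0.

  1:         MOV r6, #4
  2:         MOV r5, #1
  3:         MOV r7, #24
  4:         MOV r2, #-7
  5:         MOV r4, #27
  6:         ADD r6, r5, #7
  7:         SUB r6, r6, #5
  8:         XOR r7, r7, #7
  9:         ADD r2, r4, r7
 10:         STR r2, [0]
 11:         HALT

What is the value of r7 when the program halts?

31

after MOV r6, #4: r6=4
after MOV r5, #1: r5=1
after MOV r7, #24: r7=24
after MOV r2, #-7: r2=-7
after MOV r4, #27: r4=27
after ADD r6, r5, #7: r6=1+7=8
after SUB r6, r6, #5: r6=8-5=3
after XOR r7, r7, #7: r7=24^7=31
after ADD r2, r4, r7: r2=27+31=58
STR r2, [0] → M[0]=58
halt.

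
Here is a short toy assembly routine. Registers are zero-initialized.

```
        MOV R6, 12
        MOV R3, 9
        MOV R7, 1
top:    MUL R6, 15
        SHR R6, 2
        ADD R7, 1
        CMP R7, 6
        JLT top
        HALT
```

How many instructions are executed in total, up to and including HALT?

R6=12
R3=9
R7=1
R6=12*15=180
R6=180>>2=45
R7=1+1=2
CMP R7, 6  (cmp 2,6)
JLT top: taken
R6=45*15=675
R6=675>>2=168
R7=2+1=3
CMP R7, 6  (cmp 3,6)
JLT top: taken
R6=168*15=2520
R6=2520>>2=630
R7=3+1=4
CMP R7, 6  (cmp 4,6)
JLT top: taken
R6=630*15=9450
R6=9450>>2=2362
R7=4+1=5
CMP R7, 6  (cmp 5,6)
JLT top: taken
R6=2362*15=35430
R6=35430>>2=8857
R7=5+1=6
CMP R7, 6  (cmp 6,6)
JLT top: not taken
halt.
Total executed instructions: 29.

29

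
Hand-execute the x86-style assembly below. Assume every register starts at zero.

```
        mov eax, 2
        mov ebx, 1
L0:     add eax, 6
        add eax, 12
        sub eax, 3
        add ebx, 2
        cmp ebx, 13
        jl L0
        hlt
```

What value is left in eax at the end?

after mov eax, 2: eax=2
after mov ebx, 1: ebx=1
after add eax, 6: eax=2+6=8
after add eax, 12: eax=8+12=20
after sub eax, 3: eax=20-3=17
after add ebx, 2: ebx=1+2=3
cmp ebx, 13  (cmp 3,13)
jl L0: taken
after add eax, 6: eax=17+6=23
after add eax, 12: eax=23+12=35
after sub eax, 3: eax=35-3=32
after add ebx, 2: ebx=3+2=5
cmp ebx, 13  (cmp 5,13)
jl L0: taken
after add eax, 6: eax=32+6=38
after add eax, 12: eax=38+12=50
after sub eax, 3: eax=50-3=47
after add ebx, 2: ebx=5+2=7
cmp ebx, 13  (cmp 7,13)
jl L0: taken
after add eax, 6: eax=47+6=53
after add eax, 12: eax=53+12=65
after sub eax, 3: eax=65-3=62
after add ebx, 2: ebx=7+2=9
cmp ebx, 13  (cmp 9,13)
jl L0: taken
after add eax, 6: eax=62+6=68
after add eax, 12: eax=68+12=80
after sub eax, 3: eax=80-3=77
after add ebx, 2: ebx=9+2=11
cmp ebx, 13  (cmp 11,13)
jl L0: taken
after add eax, 6: eax=77+6=83
after add eax, 12: eax=83+12=95
after sub eax, 3: eax=95-3=92
after add ebx, 2: ebx=11+2=13
cmp ebx, 13  (cmp 13,13)
jl L0: not taken
halt.

92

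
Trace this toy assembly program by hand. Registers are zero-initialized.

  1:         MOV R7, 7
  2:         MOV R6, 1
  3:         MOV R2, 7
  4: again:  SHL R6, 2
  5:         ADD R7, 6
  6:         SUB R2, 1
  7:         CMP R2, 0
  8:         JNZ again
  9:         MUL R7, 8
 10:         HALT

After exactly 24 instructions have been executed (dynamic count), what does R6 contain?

R7=7
R6=1
R2=7
R6=1<<2=4
R7=7+6=13
R2=7-1=6
CMP R2, 0  (cmp 6,0)
JNZ again: taken
R6=4<<2=16
R7=13+6=19
R2=6-1=5
CMP R2, 0  (cmp 5,0)
JNZ again: taken
R6=16<<2=64
R7=19+6=25
R2=5-1=4
CMP R2, 0  (cmp 4,0)
JNZ again: taken
R6=64<<2=256
R7=25+6=31
R2=4-1=3
CMP R2, 0  (cmp 3,0)
JNZ again: taken
R6=256<<2=1024
After step 24: R6 = 1024.

1024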